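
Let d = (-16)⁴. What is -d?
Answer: -65536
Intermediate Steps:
d = 65536
-d = -1*65536 = -65536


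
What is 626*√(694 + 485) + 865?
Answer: 865 + 1878*√131 ≈ 22360.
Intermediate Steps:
626*√(694 + 485) + 865 = 626*√1179 + 865 = 626*(3*√131) + 865 = 1878*√131 + 865 = 865 + 1878*√131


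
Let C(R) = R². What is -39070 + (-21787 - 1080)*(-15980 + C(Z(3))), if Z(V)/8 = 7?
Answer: 293664678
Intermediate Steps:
Z(V) = 56 (Z(V) = 8*7 = 56)
-39070 + (-21787 - 1080)*(-15980 + C(Z(3))) = -39070 + (-21787 - 1080)*(-15980 + 56²) = -39070 - 22867*(-15980 + 3136) = -39070 - 22867*(-12844) = -39070 + 293703748 = 293664678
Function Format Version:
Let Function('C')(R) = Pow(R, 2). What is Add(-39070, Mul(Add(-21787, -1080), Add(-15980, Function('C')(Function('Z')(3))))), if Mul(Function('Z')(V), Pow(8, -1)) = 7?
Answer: 293664678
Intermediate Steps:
Function('Z')(V) = 56 (Function('Z')(V) = Mul(8, 7) = 56)
Add(-39070, Mul(Add(-21787, -1080), Add(-15980, Function('C')(Function('Z')(3))))) = Add(-39070, Mul(Add(-21787, -1080), Add(-15980, Pow(56, 2)))) = Add(-39070, Mul(-22867, Add(-15980, 3136))) = Add(-39070, Mul(-22867, -12844)) = Add(-39070, 293703748) = 293664678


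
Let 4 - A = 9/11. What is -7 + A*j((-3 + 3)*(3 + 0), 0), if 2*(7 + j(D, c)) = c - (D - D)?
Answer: -322/11 ≈ -29.273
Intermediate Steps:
A = 35/11 (A = 4 - 9/11 = 35/11 ≈ 3.1818)
j(D, c) = -7 + c/2 (j(D, c) = -7 + (c - (D - D))/2 = -7 + (c - 1*0)/2 = -7 + (c + 0)/2 = -7 + c/2)
-7 + A*j((-3 + 3)*(3 + 0), 0) = -7 + 35*(-7 + (½)*0)/11 = -7 + 35*(-7 + 0)/11 = -7 + (35/11)*(-7) = -7 - 245/11 = -322/11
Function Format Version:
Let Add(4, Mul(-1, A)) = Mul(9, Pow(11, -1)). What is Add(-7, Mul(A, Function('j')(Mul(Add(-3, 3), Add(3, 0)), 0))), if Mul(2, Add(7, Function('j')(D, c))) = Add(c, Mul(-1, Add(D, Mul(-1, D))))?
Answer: Rational(-322, 11) ≈ -29.273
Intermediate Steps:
A = Rational(35, 11) (A = Add(4, Mul(-1, Mul(9, Pow(11, -1)))) = Add(4, Mul(-1, Mul(9, Rational(1, 11)))) = Add(4, Mul(-1, Rational(9, 11))) = Add(4, Rational(-9, 11)) = Rational(35, 11) ≈ 3.1818)
Function('j')(D, c) = Add(-7, Mul(Rational(1, 2), c)) (Function('j')(D, c) = Add(-7, Mul(Rational(1, 2), Add(c, Mul(-1, Add(D, Mul(-1, D)))))) = Add(-7, Mul(Rational(1, 2), Add(c, Mul(-1, 0)))) = Add(-7, Mul(Rational(1, 2), Add(c, 0))) = Add(-7, Mul(Rational(1, 2), c)))
Add(-7, Mul(A, Function('j')(Mul(Add(-3, 3), Add(3, 0)), 0))) = Add(-7, Mul(Rational(35, 11), Add(-7, Mul(Rational(1, 2), 0)))) = Add(-7, Mul(Rational(35, 11), Add(-7, 0))) = Add(-7, Mul(Rational(35, 11), -7)) = Add(-7, Rational(-245, 11)) = Rational(-322, 11)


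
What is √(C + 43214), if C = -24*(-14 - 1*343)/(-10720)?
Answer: √19398405815/670 ≈ 207.88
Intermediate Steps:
C = -1071/1340 (C = -24*(-14 - 343)*(-1/10720) = -24*(-357)*(-1/10720) = 8568*(-1/10720) = -1071/1340 ≈ -0.79925)
√(C + 43214) = √(-1071/1340 + 43214) = √(57905689/1340) = √19398405815/670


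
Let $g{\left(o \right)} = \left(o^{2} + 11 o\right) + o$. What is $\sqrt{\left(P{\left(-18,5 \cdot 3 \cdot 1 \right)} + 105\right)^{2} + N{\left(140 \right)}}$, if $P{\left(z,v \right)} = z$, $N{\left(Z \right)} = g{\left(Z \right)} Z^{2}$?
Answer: $\sqrt{417095569} \approx 20423.0$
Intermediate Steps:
$g{\left(o \right)} = o^{2} + 12 o$
$N{\left(Z \right)} = Z^{3} \left(12 + Z\right)$ ($N{\left(Z \right)} = Z \left(12 + Z\right) Z^{2} = Z^{3} \left(12 + Z\right)$)
$\sqrt{\left(P{\left(-18,5 \cdot 3 \cdot 1 \right)} + 105\right)^{2} + N{\left(140 \right)}} = \sqrt{\left(-18 + 105\right)^{2} + 140^{3} \left(12 + 140\right)} = \sqrt{87^{2} + 2744000 \cdot 152} = \sqrt{7569 + 417088000} = \sqrt{417095569}$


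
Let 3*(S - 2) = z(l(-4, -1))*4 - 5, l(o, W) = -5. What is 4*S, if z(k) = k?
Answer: -76/3 ≈ -25.333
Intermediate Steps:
S = -19/3 (S = 2 + (-5*4 - 5)/3 = 2 + (-20 - 5)/3 = 2 + (⅓)*(-25) = 2 - 25/3 = -19/3 ≈ -6.3333)
4*S = 4*(-19/3) = -76/3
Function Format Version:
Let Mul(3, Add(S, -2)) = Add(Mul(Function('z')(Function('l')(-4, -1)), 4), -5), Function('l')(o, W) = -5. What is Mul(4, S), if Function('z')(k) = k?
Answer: Rational(-76, 3) ≈ -25.333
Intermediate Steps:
S = Rational(-19, 3) (S = Add(2, Mul(Rational(1, 3), Add(Mul(-5, 4), -5))) = Add(2, Mul(Rational(1, 3), Add(-20, -5))) = Add(2, Mul(Rational(1, 3), -25)) = Add(2, Rational(-25, 3)) = Rational(-19, 3) ≈ -6.3333)
Mul(4, S) = Mul(4, Rational(-19, 3)) = Rational(-76, 3)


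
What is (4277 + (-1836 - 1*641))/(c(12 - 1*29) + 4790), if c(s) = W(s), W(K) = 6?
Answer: 450/1199 ≈ 0.37531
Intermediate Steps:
c(s) = 6
(4277 + (-1836 - 1*641))/(c(12 - 1*29) + 4790) = (4277 + (-1836 - 1*641))/(6 + 4790) = (4277 + (-1836 - 641))/4796 = (4277 - 2477)*(1/4796) = 1800*(1/4796) = 450/1199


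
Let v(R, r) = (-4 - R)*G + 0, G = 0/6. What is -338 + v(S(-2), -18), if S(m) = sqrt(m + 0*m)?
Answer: -338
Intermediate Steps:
S(m) = sqrt(m) (S(m) = sqrt(m + 0) = sqrt(m))
G = 0 (G = 0*(1/6) = 0)
v(R, r) = 0 (v(R, r) = (-4 - R)*0 + 0 = 0 + 0 = 0)
-338 + v(S(-2), -18) = -338 + 0 = -338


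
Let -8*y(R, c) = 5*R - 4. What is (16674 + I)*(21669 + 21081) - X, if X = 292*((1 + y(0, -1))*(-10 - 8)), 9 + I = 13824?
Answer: 1303412634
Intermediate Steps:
I = 13815 (I = -9 + 13824 = 13815)
y(R, c) = ½ - 5*R/8 (y(R, c) = -(5*R - 4)/8 = -(-4 + 5*R)/8 = ½ - 5*R/8)
X = -7884 (X = 292*((1 + (½ - 5/8*0))*(-10 - 8)) = 292*((1 + (½ + 0))*(-18)) = 292*((1 + ½)*(-18)) = 292*((3/2)*(-18)) = 292*(-27) = -7884)
(16674 + I)*(21669 + 21081) - X = (16674 + 13815)*(21669 + 21081) - 1*(-7884) = 30489*42750 + 7884 = 1303404750 + 7884 = 1303412634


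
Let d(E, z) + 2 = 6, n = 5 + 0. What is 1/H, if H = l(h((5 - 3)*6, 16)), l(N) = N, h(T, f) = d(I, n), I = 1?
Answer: ¼ ≈ 0.25000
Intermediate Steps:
n = 5
d(E, z) = 4 (d(E, z) = -2 + 6 = 4)
h(T, f) = 4
H = 4
1/H = 1/4 = ¼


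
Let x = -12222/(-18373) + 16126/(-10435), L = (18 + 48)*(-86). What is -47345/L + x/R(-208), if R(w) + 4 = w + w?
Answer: 105925990921523/12695847726100 ≈ 8.3434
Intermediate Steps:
L = -5676 (L = 66*(-86) = -5676)
x = -168746428/191722255 (x = -12222*(-1/18373) + 16126*(-1/10435) = 12222/18373 - 16126/10435 = -168746428/191722255 ≈ -0.88016)
R(w) = -4 + 2*w (R(w) = -4 + (w + w) = -4 + 2*w)
-47345/L + x/R(-208) = -47345/(-5676) - 168746428/(191722255*(-4 + 2*(-208))) = -47345*(-1/5676) - 168746428/(191722255*(-4 - 416)) = 47345/5676 - 168746428/191722255/(-420) = 47345/5676 - 168746428/191722255*(-1/420) = 47345/5676 + 42186607/20130836775 = 105925990921523/12695847726100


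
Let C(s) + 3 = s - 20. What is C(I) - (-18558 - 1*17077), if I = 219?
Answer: 35831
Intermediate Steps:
C(s) = -23 + s (C(s) = -3 + (s - 20) = -3 + (-20 + s) = -23 + s)
C(I) - (-18558 - 1*17077) = (-23 + 219) - (-18558 - 1*17077) = 196 - (-18558 - 17077) = 196 - 1*(-35635) = 196 + 35635 = 35831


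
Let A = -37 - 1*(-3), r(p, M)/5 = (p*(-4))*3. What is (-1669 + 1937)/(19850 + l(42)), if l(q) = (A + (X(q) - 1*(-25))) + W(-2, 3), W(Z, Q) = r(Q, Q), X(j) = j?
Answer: 268/19703 ≈ 0.013602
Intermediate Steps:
r(p, M) = -60*p (r(p, M) = 5*((p*(-4))*3) = 5*(-4*p*3) = 5*(-12*p) = -60*p)
A = -34 (A = -37 + 3 = -34)
W(Z, Q) = -60*Q
l(q) = -189 + q (l(q) = (-34 + (q - 1*(-25))) - 60*3 = (-34 + (q + 25)) - 180 = (-34 + (25 + q)) - 180 = (-9 + q) - 180 = -189 + q)
(-1669 + 1937)/(19850 + l(42)) = (-1669 + 1937)/(19850 + (-189 + 42)) = 268/(19850 - 147) = 268/19703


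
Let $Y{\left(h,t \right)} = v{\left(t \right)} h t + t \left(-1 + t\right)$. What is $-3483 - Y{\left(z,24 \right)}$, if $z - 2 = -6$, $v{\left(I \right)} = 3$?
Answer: $-3747$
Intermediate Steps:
$z = -4$ ($z = 2 - 6 = -4$)
$Y{\left(h,t \right)} = t \left(-1 + t\right) + 3 h t$ ($Y{\left(h,t \right)} = 3 h t + t \left(-1 + t\right) = t \left(-1 + t\right) + 3 h t$)
$-3483 - Y{\left(z,24 \right)} = -3483 - 24 \left(-1 + 24 + 3 \left(-4\right)\right) = -3483 - 24 \left(-1 + 24 - 12\right) = -3483 - 24 \cdot 11 = -3483 - 264 = -3747$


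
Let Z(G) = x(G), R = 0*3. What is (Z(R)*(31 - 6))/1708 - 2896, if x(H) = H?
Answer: -2896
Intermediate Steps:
R = 0
Z(G) = G
(Z(R)*(31 - 6))/1708 - 2896 = (0*(31 - 6))/1708 - 2896 = (0*25)*(1/1708) - 2896 = 0*(1/1708) - 2896 = 0 - 2896 = -2896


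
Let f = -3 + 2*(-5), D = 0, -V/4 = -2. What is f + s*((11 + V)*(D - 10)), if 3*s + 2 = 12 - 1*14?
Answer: 721/3 ≈ 240.33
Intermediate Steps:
V = 8 (V = -4*(-2) = 8)
s = -4/3 (s = -⅔ + (12 - 1*14)/3 = -⅔ + (12 - 14)/3 = -⅔ + (⅓)*(-2) = -⅔ - ⅔ = -4/3 ≈ -1.3333)
f = -13 (f = -3 - 10 = -13)
f + s*((11 + V)*(D - 10)) = -13 - 4*(11 + 8)*(0 - 10)/3 = -13 - 76*(-10)/3 = -13 - 4/3*(-190) = -13 + 760/3 = 721/3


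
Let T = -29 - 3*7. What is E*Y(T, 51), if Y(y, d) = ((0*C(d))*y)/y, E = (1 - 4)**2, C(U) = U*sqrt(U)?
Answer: 0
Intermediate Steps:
T = -50 (T = -29 - 1*21 = -29 - 21 = -50)
C(U) = U**(3/2)
E = 9 (E = (-3)**2 = 9)
Y(y, d) = 0 (Y(y, d) = ((0*d**(3/2))*y)/y = (0*y)/y = 0/y = 0)
E*Y(T, 51) = 9*0 = 0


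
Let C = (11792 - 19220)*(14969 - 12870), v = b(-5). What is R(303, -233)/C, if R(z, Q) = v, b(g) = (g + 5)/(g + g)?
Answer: 0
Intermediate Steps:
b(g) = (5 + g)/(2*g) (b(g) = (5 + g)/((2*g)) = (5 + g)*(1/(2*g)) = (5 + g)/(2*g))
v = 0 (v = (½)*(5 - 5)/(-5) = (½)*(-⅕)*0 = 0)
R(z, Q) = 0
C = -15591372 (C = -7428*2099 = -15591372)
R(303, -233)/C = 0/(-15591372) = 0*(-1/15591372) = 0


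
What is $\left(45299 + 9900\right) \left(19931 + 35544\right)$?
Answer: $3062164525$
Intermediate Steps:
$\left(45299 + 9900\right) \left(19931 + 35544\right) = 55199 \cdot 55475 = 3062164525$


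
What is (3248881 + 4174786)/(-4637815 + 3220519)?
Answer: -7423667/1417296 ≈ -5.2379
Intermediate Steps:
(3248881 + 4174786)/(-4637815 + 3220519) = 7423667/(-1417296) = 7423667*(-1/1417296) = -7423667/1417296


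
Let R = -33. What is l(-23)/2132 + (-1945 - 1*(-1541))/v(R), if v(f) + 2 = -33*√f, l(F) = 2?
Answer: 897269/38313106 - 13332*I*√33/35941 ≈ 0.023419 - 2.1309*I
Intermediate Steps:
v(f) = -2 - 33*√f
l(-23)/2132 + (-1945 - 1*(-1541))/v(R) = 2/2132 + (-1945 - 1*(-1541))/(-2 - 33*I*√33) = 2*(1/2132) + (-1945 + 1541)/(-2 - 33*I*√33) = 1/1066 - 404/(-2 - 33*I*√33)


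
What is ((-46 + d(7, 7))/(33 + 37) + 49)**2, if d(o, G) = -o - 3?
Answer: 58081/25 ≈ 2323.2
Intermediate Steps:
d(o, G) = -3 - o
((-46 + d(7, 7))/(33 + 37) + 49)**2 = ((-46 + (-3 - 1*7))/(33 + 37) + 49)**2 = ((-46 + (-3 - 7))/70 + 49)**2 = ((-46 - 10)*(1/70) + 49)**2 = (-56*1/70 + 49)**2 = (-4/5 + 49)**2 = (241/5)**2 = 58081/25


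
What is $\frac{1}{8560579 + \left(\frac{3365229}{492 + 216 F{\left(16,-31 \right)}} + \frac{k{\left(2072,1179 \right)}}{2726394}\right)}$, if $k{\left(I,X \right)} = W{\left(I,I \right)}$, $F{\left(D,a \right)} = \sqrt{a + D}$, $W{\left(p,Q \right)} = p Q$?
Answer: $\frac{1665228221788274974245228}{14258249267821649412540463963681} + \frac{150087010721045046264 i \sqrt{15}}{14258249267821649412540463963681} \approx 1.1679 \cdot 10^{-7} + 4.0768 \cdot 10^{-11} i$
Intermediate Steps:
$W{\left(p,Q \right)} = Q p$
$F{\left(D,a \right)} = \sqrt{D + a}$
$k{\left(I,X \right)} = I^{2}$ ($k{\left(I,X \right)} = I I = I^{2}$)
$\frac{1}{8560579 + \left(\frac{3365229}{492 + 216 F{\left(16,-31 \right)}} + \frac{k{\left(2072,1179 \right)}}{2726394}\right)} = \frac{1}{8560579 + \left(\frac{3365229}{492 + 216 \sqrt{16 - 31}} + \frac{2072^{2}}{2726394}\right)} = \frac{1}{8560579 + \left(\frac{3365229}{492 + 216 \sqrt{-15}} + 4293184 \cdot \frac{1}{2726394}\right)} = \frac{1}{8560579 + \left(\frac{3365229}{492 + 216 i \sqrt{15}} + \frac{2146592}{1363197}\right)} = \frac{1}{8560579 + \left(\frac{2146592}{1363197} + \frac{3365229}{492 + 216 i \sqrt{15}}\right)} = \frac{1}{\frac{11669757757655}{1363197} + \frac{3365229}{492 + 216 i \sqrt{15}}}$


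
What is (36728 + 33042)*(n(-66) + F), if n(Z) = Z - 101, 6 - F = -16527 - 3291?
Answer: 1371468890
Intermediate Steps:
F = 19824 (F = 6 - (-16527 - 3291) = 6 - 1*(-19818) = 6 + 19818 = 19824)
n(Z) = -101 + Z
(36728 + 33042)*(n(-66) + F) = (36728 + 33042)*((-101 - 66) + 19824) = 69770*(-167 + 19824) = 69770*19657 = 1371468890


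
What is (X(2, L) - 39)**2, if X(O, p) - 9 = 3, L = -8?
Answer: 729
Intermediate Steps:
X(O, p) = 12 (X(O, p) = 9 + 3 = 12)
(X(2, L) - 39)**2 = (12 - 39)**2 = (-27)**2 = 729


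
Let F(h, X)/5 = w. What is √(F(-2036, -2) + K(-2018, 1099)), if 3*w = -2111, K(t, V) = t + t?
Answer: I*√67989/3 ≈ 86.916*I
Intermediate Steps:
K(t, V) = 2*t
w = -2111/3 (w = (⅓)*(-2111) = -2111/3 ≈ -703.67)
F(h, X) = -10555/3 (F(h, X) = 5*(-2111/3) = -10555/3)
√(F(-2036, -2) + K(-2018, 1099)) = √(-10555/3 + 2*(-2018)) = √(-10555/3 - 4036) = √(-22663/3) = I*√67989/3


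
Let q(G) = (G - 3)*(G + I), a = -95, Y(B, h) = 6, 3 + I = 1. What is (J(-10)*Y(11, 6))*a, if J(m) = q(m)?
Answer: -88920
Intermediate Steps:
I = -2 (I = -3 + 1 = -2)
q(G) = (-3 + G)*(-2 + G) (q(G) = (G - 3)*(G - 2) = (-3 + G)*(-2 + G))
J(m) = 6 + m² - 5*m
(J(-10)*Y(11, 6))*a = ((6 + (-10)² - 5*(-10))*6)*(-95) = ((6 + 100 + 50)*6)*(-95) = (156*6)*(-95) = 936*(-95) = -88920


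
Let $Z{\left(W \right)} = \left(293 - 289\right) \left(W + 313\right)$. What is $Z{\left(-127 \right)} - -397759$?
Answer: $398503$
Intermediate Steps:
$Z{\left(W \right)} = 1252 + 4 W$ ($Z{\left(W \right)} = 4 \left(313 + W\right) = 1252 + 4 W$)
$Z{\left(-127 \right)} - -397759 = \left(1252 + 4 \left(-127\right)\right) - -397759 = \left(1252 - 508\right) + 397759 = 744 + 397759 = 398503$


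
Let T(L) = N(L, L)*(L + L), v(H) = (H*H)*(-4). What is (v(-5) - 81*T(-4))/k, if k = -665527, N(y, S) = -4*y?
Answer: -10268/665527 ≈ -0.015428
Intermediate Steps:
v(H) = -4*H² (v(H) = H²*(-4) = -4*H²)
T(L) = -8*L² (T(L) = (-4*L)*(L + L) = (-4*L)*(2*L) = -8*L²)
(v(-5) - 81*T(-4))/k = (-4*(-5)² - (-648)*(-4)²)/(-665527) = (-4*25 - (-648)*16)*(-1/665527) = (-100 - 81*(-128))*(-1/665527) = (-100 + 10368)*(-1/665527) = 10268*(-1/665527) = -10268/665527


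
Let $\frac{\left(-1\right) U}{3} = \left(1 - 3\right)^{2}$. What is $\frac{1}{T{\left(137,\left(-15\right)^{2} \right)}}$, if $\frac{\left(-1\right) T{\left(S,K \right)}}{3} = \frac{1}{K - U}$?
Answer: $-79$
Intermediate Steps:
$U = -12$ ($U = - 3 \left(1 - 3\right)^{2} = - 3 \left(-2\right)^{2} = \left(-3\right) 4 = -12$)
$T{\left(S,K \right)} = - \frac{3}{12 + K}$ ($T{\left(S,K \right)} = - \frac{3}{K - -12} = - \frac{3}{K + 12} = - \frac{3}{12 + K}$)
$\frac{1}{T{\left(137,\left(-15\right)^{2} \right)}} = \frac{1}{\left(-3\right) \frac{1}{12 + \left(-15\right)^{2}}} = \frac{1}{\left(-3\right) \frac{1}{12 + 225}} = \frac{1}{\left(-3\right) \frac{1}{237}} = \frac{1}{- \frac{1}{79}} = -79$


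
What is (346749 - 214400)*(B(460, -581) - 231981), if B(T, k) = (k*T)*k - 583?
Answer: 20520116350104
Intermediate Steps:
B(T, k) = -583 + T*k² (B(T, k) = (T*k)*k - 583 = T*k² - 583 = -583 + T*k²)
(346749 - 214400)*(B(460, -581) - 231981) = (346749 - 214400)*((-583 + 460*(-581)²) - 231981) = 132349*((-583 + 460*337561) - 231981) = 132349*((-583 + 155278060) - 231981) = 132349*(155277477 - 231981) = 132349*155045496 = 20520116350104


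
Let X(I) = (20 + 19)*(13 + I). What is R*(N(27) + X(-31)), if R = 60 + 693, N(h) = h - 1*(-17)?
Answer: -495474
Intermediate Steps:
X(I) = 507 + 39*I (X(I) = 39*(13 + I) = 507 + 39*I)
N(h) = 17 + h (N(h) = h + 17 = 17 + h)
R = 753
R*(N(27) + X(-31)) = 753*((17 + 27) + (507 + 39*(-31))) = 753*(44 + (507 - 1209)) = 753*(44 - 702) = 753*(-658) = -495474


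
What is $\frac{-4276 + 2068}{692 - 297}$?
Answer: $- \frac{2208}{395} \approx -5.5899$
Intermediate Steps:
$\frac{-4276 + 2068}{692 - 297} = - \frac{2208}{395}$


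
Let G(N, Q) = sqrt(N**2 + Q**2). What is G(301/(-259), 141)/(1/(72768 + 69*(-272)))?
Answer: 54000*sqrt(27218938)/37 ≈ 7.6143e+6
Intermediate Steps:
G(301/(-259), 141)/(1/(72768 + 69*(-272))) = sqrt((301/(-259))**2 + 141**2)/(1/(72768 + 69*(-272))) = sqrt((301*(-1/259))**2 + 19881)/(1/(72768 - 18768)) = sqrt((-43/37)**2 + 19881)/(1/54000) = sqrt(1849/1369 + 19881)/(1/54000) = sqrt(27218938/1369)*54000 = (sqrt(27218938)/37)*54000 = 54000*sqrt(27218938)/37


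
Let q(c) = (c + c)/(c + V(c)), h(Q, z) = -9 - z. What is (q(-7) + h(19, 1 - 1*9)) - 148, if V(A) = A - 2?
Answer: -1185/8 ≈ -148.13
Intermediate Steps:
V(A) = -2 + A
q(c) = 2*c/(-2 + 2*c) (q(c) = (c + c)/(c + (-2 + c)) = (2*c)/(-2 + 2*c) = 2*c/(-2 + 2*c))
(q(-7) + h(19, 1 - 1*9)) - 148 = (-7/(-1 - 7) + (-9 - (1 - 1*9))) - 148 = (-7/(-8) + (-9 - (1 - 9))) - 148 = (-7*(-1/8) + (-9 - 1*(-8))) - 148 = (7/8 + (-9 + 8)) - 148 = (7/8 - 1) - 148 = -1/8 - 148 = -1185/8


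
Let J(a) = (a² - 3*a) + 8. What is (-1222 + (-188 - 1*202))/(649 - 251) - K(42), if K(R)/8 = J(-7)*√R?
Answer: -806/199 - 624*√42 ≈ -4048.0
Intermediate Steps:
J(a) = 8 + a² - 3*a
K(R) = 624*√R (K(R) = 8*((8 + (-7)² - 3*(-7))*√R) = 8*((8 + 49 + 21)*√R) = 8*(78*√R) = 624*√R)
(-1222 + (-188 - 1*202))/(649 - 251) - K(42) = (-1222 + (-188 - 1*202))/(649 - 251) - 624*√42 = (-1222 + (-188 - 202))/398 - 624*√42 = (-1222 - 390)*(1/398) - 624*√42 = -1612*1/398 - 624*√42 = -806/199 - 624*√42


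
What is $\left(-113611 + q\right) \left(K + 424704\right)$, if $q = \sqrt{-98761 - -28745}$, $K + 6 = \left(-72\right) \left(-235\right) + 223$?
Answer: $-50197997851 + 3534728 i \sqrt{1094} \approx -5.0198 \cdot 10^{10} + 1.1691 \cdot 10^{8} i$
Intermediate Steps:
$K = 17137$ ($K = -6 + \left(\left(-72\right) \left(-235\right) + 223\right) = -6 + \left(16920 + 223\right) = -6 + 17143 = 17137$)
$q = 8 i \sqrt{1094}$ ($q = \sqrt{-98761 + 28745} = \sqrt{-70016} = 8 i \sqrt{1094} \approx 264.61 i$)
$\left(-113611 + q\right) \left(K + 424704\right) = \left(-113611 + 8 i \sqrt{1094}\right) \left(17137 + 424704\right) = \left(-113611 + 8 i \sqrt{1094}\right) 441841 = -50197997851 + 3534728 i \sqrt{1094}$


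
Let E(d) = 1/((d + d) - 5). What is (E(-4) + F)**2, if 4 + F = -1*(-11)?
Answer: 8100/169 ≈ 47.929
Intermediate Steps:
F = 7 (F = -4 - 1*(-11) = -4 + 11 = 7)
E(d) = 1/(-5 + 2*d) (E(d) = 1/(2*d - 5) = 1/(-5 + 2*d))
(E(-4) + F)**2 = (1/(-5 + 2*(-4)) + 7)**2 = (1/(-5 - 8) + 7)**2 = (1/(-13) + 7)**2 = (-1/13 + 7)**2 = (90/13)**2 = 8100/169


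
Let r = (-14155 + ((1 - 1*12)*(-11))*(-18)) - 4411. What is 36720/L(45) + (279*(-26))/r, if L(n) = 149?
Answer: 381400263/1545428 ≈ 246.79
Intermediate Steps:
r = -20744 (r = (-14155 + ((1 - 12)*(-11))*(-18)) - 4411 = (-14155 - 11*(-11)*(-18)) - 4411 = (-14155 + 121*(-18)) - 4411 = (-14155 - 2178) - 4411 = -16333 - 4411 = -20744)
36720/L(45) + (279*(-26))/r = 36720/149 + (279*(-26))/(-20744) = 36720*(1/149) - 7254*(-1/20744) = 36720/149 + 3627/10372 = 381400263/1545428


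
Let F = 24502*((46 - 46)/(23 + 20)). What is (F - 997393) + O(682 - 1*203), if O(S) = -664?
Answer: -998057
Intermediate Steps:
F = 0 (F = 24502*(0/43) = 24502*(0*(1/43)) = 24502*0 = 0)
(F - 997393) + O(682 - 1*203) = (0 - 997393) - 664 = -997393 - 664 = -998057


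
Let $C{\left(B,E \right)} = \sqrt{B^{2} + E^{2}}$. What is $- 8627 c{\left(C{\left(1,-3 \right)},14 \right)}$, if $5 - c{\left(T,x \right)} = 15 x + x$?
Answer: $1889313$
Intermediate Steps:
$c{\left(T,x \right)} = 5 - 16 x$ ($c{\left(T,x \right)} = 5 - \left(15 x + x\right) = 5 - 16 x$)
$- 8627 c{\left(C{\left(1,-3 \right)},14 \right)} = - 8627 \left(5 - 224\right) = \left(-8627\right) \left(-219\right) = 1889313$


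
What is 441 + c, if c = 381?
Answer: 822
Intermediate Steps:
441 + c = 441 + 381 = 822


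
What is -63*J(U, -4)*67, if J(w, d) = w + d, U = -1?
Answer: 21105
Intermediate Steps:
J(w, d) = d + w
-63*J(U, -4)*67 = -63*(-4 - 1)*67 = -63*(-5)*67 = 315*67 = 21105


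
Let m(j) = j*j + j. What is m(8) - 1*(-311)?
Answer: 383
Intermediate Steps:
m(j) = j + j² (m(j) = j² + j = j + j²)
m(8) - 1*(-311) = 8*(1 + 8) - 1*(-311) = 8*9 + 311 = 72 + 311 = 383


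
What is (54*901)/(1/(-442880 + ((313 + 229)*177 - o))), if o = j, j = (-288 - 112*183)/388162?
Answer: -3276147072249036/194081 ≈ -1.6880e+10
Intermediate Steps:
j = -10392/194081 (j = (-288 - 20496)*(1/388162) = -20784*1/388162 = -10392/194081 ≈ -0.053545)
o = -10392/194081 ≈ -0.053545
(54*901)/(1/(-442880 + ((313 + 229)*177 - o))) = (54*901)/(1/(-442880 + ((313 + 229)*177 - 1*(-10392/194081)))) = 48654/(1/(-442880 + (542*177 + 10392/194081))) = 48654/(1/(-442880 + (95934 + 10392/194081))) = 48654/(1/(-442880 + 18618977046/194081)) = 48654/(1/(-67335616234/194081)) = 48654/(-194081/67335616234) = 48654*(-67335616234/194081) = -3276147072249036/194081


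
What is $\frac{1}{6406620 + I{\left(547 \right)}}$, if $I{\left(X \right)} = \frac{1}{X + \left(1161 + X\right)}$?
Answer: $\frac{2255}{14446928101} \approx 1.5609 \cdot 10^{-7}$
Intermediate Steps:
$I{\left(X \right)} = \frac{1}{1161 + 2 X}$
$\frac{1}{6406620 + I{\left(547 \right)}} = \frac{1}{6406620 + \frac{1}{1161 + 2 \cdot 547}} = \frac{1}{6406620 + \frac{1}{1161 + 1094}} = \frac{1}{6406620 + \frac{1}{2255}} = \frac{1}{\frac{14446928101}{2255}} = \frac{2255}{14446928101}$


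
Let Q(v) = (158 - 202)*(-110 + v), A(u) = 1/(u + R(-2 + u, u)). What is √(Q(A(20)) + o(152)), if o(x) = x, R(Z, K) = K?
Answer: √499090/10 ≈ 70.646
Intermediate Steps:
A(u) = 1/(2*u) (A(u) = 1/(u + u) = 1/(2*u))
Q(v) = 4840 - 44*v (Q(v) = -44*(-110 + v) = 4840 - 44*v)
√(Q(A(20)) + o(152)) = √((4840 - 22/20) + 152) = √((4840 - 44*1/40) + 152) = √((4840 - 11/10) + 152) = √(48389/10 + 152) = √(49909/10) = √499090/10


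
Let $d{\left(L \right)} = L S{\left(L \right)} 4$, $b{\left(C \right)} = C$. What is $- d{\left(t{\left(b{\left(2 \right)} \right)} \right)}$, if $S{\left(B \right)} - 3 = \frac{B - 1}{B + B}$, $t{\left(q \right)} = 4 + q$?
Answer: $-82$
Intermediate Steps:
$S{\left(B \right)} = 3 + \frac{-1 + B}{2 B}$ ($S{\left(B \right)} = 3 + \frac{B - 1}{B + B} = 3 + \frac{-1 + B}{2 B}$)
$d{\left(L \right)} = -2 + 14 L$ ($d{\left(L \right)} = L \frac{-1 + 7 L}{2 L} 4 = \left(- \frac{1}{2} + \frac{7 L}{2}\right) 4 = -2 + 14 L$)
$- d{\left(t{\left(b{\left(2 \right)} \right)} \right)} = - (-2 + 14 \left(4 + 2\right)) = - (-2 + 14 \cdot 6) = - (-2 + 84) = \left(-1\right) 82 = -82$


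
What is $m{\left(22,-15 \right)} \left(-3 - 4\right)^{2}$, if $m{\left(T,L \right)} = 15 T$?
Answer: $16170$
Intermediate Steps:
$m{\left(22,-15 \right)} \left(-3 - 4\right)^{2} = 15 \cdot 22 \left(-3 - 4\right)^{2} = 330 \left(-7\right)^{2} = 330 \cdot 49 = 16170$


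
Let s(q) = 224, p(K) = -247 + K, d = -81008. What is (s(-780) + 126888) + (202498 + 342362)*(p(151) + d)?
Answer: -44190198328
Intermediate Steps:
(s(-780) + 126888) + (202498 + 342362)*(p(151) + d) = (224 + 126888) + (202498 + 342362)*((-247 + 151) - 81008) = 127112 + 544860*(-96 - 81008) = 127112 + 544860*(-81104) = 127112 - 44190325440 = -44190198328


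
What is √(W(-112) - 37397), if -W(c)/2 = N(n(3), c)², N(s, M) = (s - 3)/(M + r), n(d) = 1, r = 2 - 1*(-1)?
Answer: I*√444313765/109 ≈ 193.38*I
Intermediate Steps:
r = 3 (r = 2 + 1 = 3)
N(s, M) = (-3 + s)/(3 + M) (N(s, M) = (s - 3)/(M + 3) = (-3 + s)/(3 + M))
W(c) = -8/(3 + c)² (W(c) = -2*(-3 + 1)²/(3 + c)² = -2*4/(3 + c)² = -8/(3 + c)²)
√(W(-112) - 37397) = √(-8/(3 - 112)² - 37397) = √(-8/(-109)² - 37397) = √(-8*1/11881 - 37397) = √(-8/11881 - 37397) = √(-444313765/11881) = I*√444313765/109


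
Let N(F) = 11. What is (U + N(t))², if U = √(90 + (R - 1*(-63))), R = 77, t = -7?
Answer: (11 + √230)² ≈ 684.65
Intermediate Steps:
U = √230 (U = √(90 + (77 - 1*(-63))) = √(90 + (77 + 63)) = √(90 + 140) = √230 ≈ 15.166)
(U + N(t))² = (√230 + 11)² = (11 + √230)²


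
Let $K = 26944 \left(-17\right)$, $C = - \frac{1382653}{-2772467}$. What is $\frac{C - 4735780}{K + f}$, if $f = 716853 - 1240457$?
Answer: $\frac{13129792386607}{2721597775484} \approx 4.8243$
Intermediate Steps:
$C = \frac{1382653}{2772467}$ ($C = \left(-1382653\right) \left(- \frac{1}{2772467}\right) = \frac{1382653}{2772467} \approx 0.49871$)
$f = -523604$ ($f = 716853 - 1240457 = -523604$)
$K = -458048$
$\frac{C - 4735780}{K + f} = \frac{\frac{1382653}{2772467} - 4735780}{-458048 - 523604} = - \frac{13129792386607}{2772467 \left(-981652\right)} = \left(- \frac{13129792386607}{2772467}\right) \left(- \frac{1}{981652}\right) = \frac{13129792386607}{2721597775484}$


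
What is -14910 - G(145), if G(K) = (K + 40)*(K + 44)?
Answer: -49875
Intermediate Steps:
G(K) = (40 + K)*(44 + K)
-14910 - G(145) = -14910 - (1760 + 145² + 84*145) = -14910 - (1760 + 21025 + 12180) = -14910 - 1*34965 = -14910 - 34965 = -49875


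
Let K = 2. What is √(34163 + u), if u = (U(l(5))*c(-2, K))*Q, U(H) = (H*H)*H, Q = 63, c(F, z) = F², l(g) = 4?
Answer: √50291 ≈ 224.26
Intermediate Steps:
U(H) = H³ (U(H) = H²*H = H³)
u = 16128 (u = (4³*(-2)²)*63 = (64*4)*63 = 256*63 = 16128)
√(34163 + u) = √(34163 + 16128) = √50291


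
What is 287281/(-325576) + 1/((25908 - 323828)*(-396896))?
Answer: -4246130114817543/4812145802455040 ≈ -0.88238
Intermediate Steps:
287281/(-325576) + 1/((25908 - 323828)*(-396896)) = 287281*(-1/325576) - 1/396896/(-297920) = -287281/325576 - 1/297920*(-1/396896) = -287281/325576 + 1/118243256320 = -4246130114817543/4812145802455040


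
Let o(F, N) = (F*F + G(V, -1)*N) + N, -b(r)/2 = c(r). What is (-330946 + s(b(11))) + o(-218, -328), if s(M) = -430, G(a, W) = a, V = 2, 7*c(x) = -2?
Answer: -284836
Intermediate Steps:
c(x) = -2/7 (c(x) = (⅐)*(-2) = -2/7)
b(r) = 4/7 (b(r) = -2*(-2/7) = 4/7)
o(F, N) = F² + 3*N (o(F, N) = (F*F + 2*N) + N = (F² + 2*N) + N = F² + 3*N)
(-330946 + s(b(11))) + o(-218, -328) = (-330946 - 430) + ((-218)² + 3*(-328)) = -331376 + (47524 - 984) = -331376 + 46540 = -284836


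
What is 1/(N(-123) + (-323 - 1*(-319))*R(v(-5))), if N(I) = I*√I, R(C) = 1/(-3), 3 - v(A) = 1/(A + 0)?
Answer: 12/16747819 + 1107*I*√123/16747819 ≈ 7.1651e-7 + 0.00073306*I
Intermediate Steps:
v(A) = 3 - 1/A (v(A) = 3 - 1/(A + 0) = 3 - 1/A)
R(C) = -⅓
N(I) = I^(3/2)
1/(N(-123) + (-323 - 1*(-319))*R(v(-5))) = 1/((-123)^(3/2) + (-323 - 1*(-319))*(-⅓)) = 1/(-123*I*√123 + (-323 + 319)*(-⅓)) = 1/(-123*I*√123 - 4*(-⅓)) = 1/(-123*I*√123 + 4/3) = 1/(4/3 - 123*I*√123)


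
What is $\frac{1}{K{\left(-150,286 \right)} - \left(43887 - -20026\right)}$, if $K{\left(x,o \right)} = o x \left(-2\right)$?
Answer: $\frac{1}{21887} \approx 4.5689 \cdot 10^{-5}$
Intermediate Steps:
$K{\left(x,o \right)} = - 2 o x$
$\frac{1}{K{\left(-150,286 \right)} - \left(43887 - -20026\right)} = \frac{1}{\left(-2\right) 286 \left(-150\right) - \left(43887 - -20026\right)} = \frac{1}{85800 - 63913} = \frac{1}{21887}$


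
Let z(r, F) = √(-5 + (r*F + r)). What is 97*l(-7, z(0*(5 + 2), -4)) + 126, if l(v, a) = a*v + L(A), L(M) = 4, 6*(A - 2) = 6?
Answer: 514 - 679*I*√5 ≈ 514.0 - 1518.3*I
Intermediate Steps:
A = 3 (A = 2 + (⅙)*6 = 2 + 1 = 3)
z(r, F) = √(-5 + r + F*r) (z(r, F) = √(-5 + (F*r + r)) = √(-5 + (r + F*r)) = √(-5 + r + F*r))
l(v, a) = 4 + a*v (l(v, a) = a*v + 4 = 4 + a*v)
97*l(-7, z(0*(5 + 2), -4)) + 126 = 97*(4 + √(-5 + 0*(5 + 2) - 0*(5 + 2))*(-7)) + 126 = 97*(4 + √(-5 + 0*7 - 0*7)*(-7)) + 126 = 97*(4 + √(-5 + 0 - 4*0)*(-7)) + 126 = 97*(4 + √(-5 + 0 + 0)*(-7)) + 126 = 97*(4 + √(-5)*(-7)) + 126 = 97*(4 + (I*√5)*(-7)) + 126 = 97*(4 - 7*I*√5) + 126 = (388 - 679*I*√5) + 126 = 514 - 679*I*√5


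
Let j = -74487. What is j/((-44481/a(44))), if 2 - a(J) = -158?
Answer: 3972640/14827 ≈ 267.93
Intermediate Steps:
a(J) = 160 (a(J) = 2 - 1*(-158) = 2 + 158 = 160)
j/((-44481/a(44))) = -74487/((-44481/160)) = -74487/((-44481*1/160)) = -74487/(-44481/160) = -74487*(-160/44481) = 3972640/14827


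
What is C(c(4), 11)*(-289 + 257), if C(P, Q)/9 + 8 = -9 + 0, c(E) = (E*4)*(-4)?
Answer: 4896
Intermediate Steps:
c(E) = -16*E (c(E) = (4*E)*(-4) = -16*E)
C(P, Q) = -153 (C(P, Q) = -72 + 9*(-9 + 0) = -72 + 9*(-9) = -72 - 81 = -153)
C(c(4), 11)*(-289 + 257) = -153*(-289 + 257) = -153*(-32) = 4896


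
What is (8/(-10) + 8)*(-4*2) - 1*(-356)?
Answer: 1492/5 ≈ 298.40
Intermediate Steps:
(8/(-10) + 8)*(-4*2) - 1*(-356) = (8*(-⅒) + 8)*(-8) + 356 = (-⅘ + 8)*(-8) + 356 = (36/5)*(-8) + 356 = -288/5 + 356 = 1492/5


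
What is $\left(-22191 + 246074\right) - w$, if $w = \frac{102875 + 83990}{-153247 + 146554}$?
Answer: $\frac{1498635784}{6693} \approx 2.2391 \cdot 10^{5}$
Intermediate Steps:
$w = - \frac{186865}{6693}$ ($w = \frac{186865}{-6693} = 186865 \left(- \frac{1}{6693}\right) = - \frac{186865}{6693} \approx -27.919$)
$\left(-22191 + 246074\right) - w = \left(-22191 + 246074\right) - - \frac{186865}{6693} = 223883 + \frac{186865}{6693} = \frac{1498635784}{6693}$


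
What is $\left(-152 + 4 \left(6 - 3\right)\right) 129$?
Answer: $-18060$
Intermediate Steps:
$\left(-152 + 4 \left(6 - 3\right)\right) 129 = \left(-152 + 4 \cdot 3\right) 129 = \left(-152 + 12\right) 129 = \left(-140\right) 129 = -18060$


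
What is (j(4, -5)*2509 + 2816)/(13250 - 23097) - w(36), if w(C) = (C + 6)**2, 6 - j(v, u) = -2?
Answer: -17392996/9847 ≈ -1766.3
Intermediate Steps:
j(v, u) = 8 (j(v, u) = 6 - 1*(-2) = 6 + 2 = 8)
w(C) = (6 + C)**2
(j(4, -5)*2509 + 2816)/(13250 - 23097) - w(36) = (8*2509 + 2816)/(13250 - 23097) - (6 + 36)**2 = (20072 + 2816)/(-9847) - 1*42**2 = 22888*(-1/9847) - 1*1764 = -22888/9847 - 1764 = -17392996/9847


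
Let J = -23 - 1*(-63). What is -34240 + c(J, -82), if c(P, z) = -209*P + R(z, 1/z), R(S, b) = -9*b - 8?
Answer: -3493847/82 ≈ -42608.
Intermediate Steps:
J = 40 (J = -23 + 63 = 40)
R(S, b) = -8 - 9*b
c(P, z) = -8 - 209*P - 9/z (c(P, z) = -209*P + (-8 - 9/z) = -8 - 209*P - 9/z)
-34240 + c(J, -82) = -34240 + (-8 - 209*40 - 9/(-82)) = -34240 + (-8 - 8360 - 9*(-1/82)) = -34240 + (-8 - 8360 + 9/82) = -34240 - 686167/82 = -3493847/82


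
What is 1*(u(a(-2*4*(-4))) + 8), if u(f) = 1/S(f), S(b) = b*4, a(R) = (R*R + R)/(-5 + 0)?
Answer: 33787/4224 ≈ 7.9988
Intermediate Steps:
a(R) = -R/5 - R**2/5 (a(R) = (R**2 + R)/(-5) = (R + R**2)*(-1/5) = -R/5 - R**2/5)
S(b) = 4*b
u(f) = 1/(4*f)
1*(u(a(-2*4*(-4))) + 8) = 1*(1/(4*((--2*4*(-4)*(1 - 2*4*(-4))/5))) + 8) = 1*(1/(4*((-(-8*(-4))*(1 - 8*(-4))/5))) + 8) = 1*(1/(4*((-1/5*32*(1 + 32)))) + 8) = 1*(1/(4*((-1/5*32*33))) + 8) = 1*(1/(4*(-1056/5)) + 8) = 1*((1/4)*(-5/1056) + 8) = 1*(-5/4224 + 8) = 1*(33787/4224) = 33787/4224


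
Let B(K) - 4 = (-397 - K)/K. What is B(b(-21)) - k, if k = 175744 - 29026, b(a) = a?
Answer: -3080618/21 ≈ -1.4670e+5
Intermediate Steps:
k = 146718
B(K) = 4 + (-397 - K)/K
B(b(-21)) - k = (3 - 397/(-21)) - 1*146718 = (3 - 397*(-1/21)) - 146718 = (3 + 397/21) - 146718 = 460/21 - 146718 = -3080618/21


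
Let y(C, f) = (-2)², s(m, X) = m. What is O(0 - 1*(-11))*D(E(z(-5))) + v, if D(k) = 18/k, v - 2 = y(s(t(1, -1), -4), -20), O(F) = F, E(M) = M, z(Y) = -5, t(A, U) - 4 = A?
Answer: -168/5 ≈ -33.600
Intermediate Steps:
t(A, U) = 4 + A
y(C, f) = 4
v = 6 (v = 2 + 4 = 6)
O(0 - 1*(-11))*D(E(z(-5))) + v = (0 - 1*(-11))*(18/(-5)) + 6 = (0 + 11)*(18*(-⅕)) + 6 = 11*(-18/5) + 6 = -198/5 + 6 = -168/5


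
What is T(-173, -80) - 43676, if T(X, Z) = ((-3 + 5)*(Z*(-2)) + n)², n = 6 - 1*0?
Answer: 62600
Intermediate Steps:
n = 6 (n = 6 + 0 = 6)
T(X, Z) = (6 - 4*Z)² (T(X, Z) = ((-3 + 5)*(Z*(-2)) + 6)² = (2*(-2*Z) + 6)² = (-4*Z + 6)² = (6 - 4*Z)²)
T(-173, -80) - 43676 = 4*(-3 + 2*(-80))² - 43676 = 4*(-3 - 160)² - 43676 = 4*(-163)² - 43676 = 4*26569 - 43676 = 106276 - 43676 = 62600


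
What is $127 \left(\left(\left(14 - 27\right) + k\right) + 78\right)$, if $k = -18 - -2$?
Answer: $6223$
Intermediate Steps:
$k = -16$ ($k = -18 + 2 = -16$)
$127 \left(\left(\left(14 - 27\right) + k\right) + 78\right) = 127 \left(\left(\left(14 - 27\right) - 16\right) + 78\right) = 127 \left(\left(-13 - 16\right) + 78\right) = 127 \left(-29 + 78\right) = 127 \cdot 49 = 6223$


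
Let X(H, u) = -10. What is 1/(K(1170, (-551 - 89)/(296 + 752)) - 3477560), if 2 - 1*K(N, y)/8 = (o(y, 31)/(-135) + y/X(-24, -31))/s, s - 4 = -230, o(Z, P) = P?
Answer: -1998405/6949541329244 ≈ -2.8756e-7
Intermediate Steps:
s = -226 (s = 4 - 230 = -226)
K(N, y) = 243956/15255 - 2*y/565 (K(N, y) = 16 - 8*(31/(-135) + y/(-10))/(-226) = 16 - 8*(31*(-1/135) + y*(-⅒))*(-1)/226 = 16 - 8*(-31/135 - y/10)*(-1)/226 = 16 - 8*(31/30510 + y/2260) = 16 + (-124/15255 - 2*y/565) = 243956/15255 - 2*y/565)
1/(K(1170, (-551 - 89)/(296 + 752)) - 3477560) = 1/((243956/15255 - 2*(-551 - 89)/(565*(296 + 752))) - 3477560) = 1/((243956/15255 - (-256)/(113*1048)) - 3477560) = 1/((243956/15255 - 2/565*(-80/131)) - 3477560) = 1/((243956/15255 + 32/14803) - 3477560) = 1/(31962556/1998405 - 3477560) = 1/(-6949541329244/1998405) = -1998405/6949541329244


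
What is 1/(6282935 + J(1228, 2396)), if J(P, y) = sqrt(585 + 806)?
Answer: 6282935/39475272212834 - sqrt(1391)/39475272212834 ≈ 1.5916e-7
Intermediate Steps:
J(P, y) = sqrt(1391)
1/(6282935 + J(1228, 2396)) = 1/(6282935 + sqrt(1391))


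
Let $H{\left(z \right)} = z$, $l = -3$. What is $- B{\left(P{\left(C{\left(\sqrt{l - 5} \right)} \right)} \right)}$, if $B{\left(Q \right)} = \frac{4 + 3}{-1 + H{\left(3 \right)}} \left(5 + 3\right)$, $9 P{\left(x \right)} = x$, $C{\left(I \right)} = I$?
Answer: $-28$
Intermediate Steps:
$P{\left(x \right)} = \frac{x}{9}$
$B{\left(Q \right)} = 28$ ($B{\left(Q \right)} = \frac{4 + 3}{-1 + 3} \left(5 + 3\right) = \frac{7}{2} \cdot 8 = 28$)
$- B{\left(P{\left(C{\left(\sqrt{l - 5} \right)} \right)} \right)} = \left(-1\right) 28 = -28$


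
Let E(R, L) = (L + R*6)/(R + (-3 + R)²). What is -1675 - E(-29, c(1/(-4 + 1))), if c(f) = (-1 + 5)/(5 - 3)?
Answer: -1666453/995 ≈ -1674.8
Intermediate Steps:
c(f) = 2 (c(f) = 4/2 = 4*(½) = 2)
E(R, L) = (L + 6*R)/(R + (-3 + R)²)
-1675 - E(-29, c(1/(-4 + 1))) = -1675 - (2 + 6*(-29))/(-29 + (-3 - 29)²) = -1675 - (2 - 174)/(-29 + (-32)²) = -1675 - (-172)/(-29 + 1024) = -1675 - (-172)/995 = -1675 - 1*(-172/995) = -1675 + 172/995 = -1666453/995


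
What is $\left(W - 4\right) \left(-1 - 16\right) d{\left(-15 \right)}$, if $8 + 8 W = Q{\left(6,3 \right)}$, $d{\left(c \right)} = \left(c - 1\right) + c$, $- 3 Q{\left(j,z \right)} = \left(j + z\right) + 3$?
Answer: $- \frac{5797}{2} \approx -2898.5$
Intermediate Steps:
$Q{\left(j,z \right)} = -1 - \frac{j}{3} - \frac{z}{3}$ ($Q{\left(j,z \right)} = - \frac{\left(j + z\right) + 3}{3} = - \frac{3 + j + z}{3} = -1 - \frac{j}{3} - \frac{z}{3}$)
$d{\left(c \right)} = -1 + 2 c$ ($d{\left(c \right)} = \left(-1 + c\right) + c = -1 + 2 c$)
$W = - \frac{3}{2}$ ($W = -1 + \frac{-1 - 2 - 1}{8} = -1 + \frac{1}{8} \left(-4\right) = -1 - \frac{1}{2} = - \frac{3}{2} \approx -1.5$)
$\left(W - 4\right) \left(-1 - 16\right) d{\left(-15 \right)} = \left(- \frac{3}{2} - 4\right) \left(-1 - 16\right) \left(-1 + 2 \left(-15\right)\right) = \left(- \frac{11}{2}\right) \left(-17\right) \left(-1 - 30\right) = \frac{187}{2} \left(-31\right) = - \frac{5797}{2}$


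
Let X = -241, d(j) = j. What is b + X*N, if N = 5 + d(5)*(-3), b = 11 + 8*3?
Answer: 2445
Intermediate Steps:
b = 35 (b = 11 + 24 = 35)
N = -10 (N = 5 + 5*(-3) = 5 - 15 = -10)
b + X*N = 35 - 241*(-10) = 35 + 2410 = 2445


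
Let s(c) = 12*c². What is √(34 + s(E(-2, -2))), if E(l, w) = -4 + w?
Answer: √466 ≈ 21.587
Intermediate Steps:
√(34 + s(E(-2, -2))) = √(34 + 12*(-4 - 2)²) = √(34 + 12*(-6)²) = √(34 + 12*36) = √(34 + 432) = √466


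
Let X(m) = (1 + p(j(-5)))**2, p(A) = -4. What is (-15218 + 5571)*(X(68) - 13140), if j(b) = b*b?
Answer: 126674757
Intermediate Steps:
j(b) = b**2
X(m) = 9 (X(m) = (1 - 4)**2 = (-3)**2 = 9)
(-15218 + 5571)*(X(68) - 13140) = (-15218 + 5571)*(9 - 13140) = -9647*(-13131) = 126674757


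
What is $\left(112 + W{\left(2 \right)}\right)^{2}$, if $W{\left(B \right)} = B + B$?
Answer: $13456$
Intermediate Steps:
$W{\left(B \right)} = 2 B$
$\left(112 + W{\left(2 \right)}\right)^{2} = \left(112 + 2 \cdot 2\right)^{2} = \left(112 + 4\right)^{2} = 116^{2} = 13456$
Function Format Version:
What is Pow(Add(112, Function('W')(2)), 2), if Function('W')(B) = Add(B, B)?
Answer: 13456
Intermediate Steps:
Function('W')(B) = Mul(2, B)
Pow(Add(112, Function('W')(2)), 2) = Pow(Add(112, Mul(2, 2)), 2) = Pow(Add(112, 4), 2) = Pow(116, 2) = 13456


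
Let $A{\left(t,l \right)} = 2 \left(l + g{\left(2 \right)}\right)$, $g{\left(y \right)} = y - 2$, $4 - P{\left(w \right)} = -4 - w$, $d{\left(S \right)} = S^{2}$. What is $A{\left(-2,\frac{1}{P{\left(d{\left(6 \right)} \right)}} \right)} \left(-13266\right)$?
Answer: $-603$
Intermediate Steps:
$P{\left(w \right)} = 8 + w$ ($P{\left(w \right)} = 4 - \left(-4 - w\right) = 4 + \left(4 + w\right) = 8 + w$)
$g{\left(y \right)} = -2 + y$
$A{\left(t,l \right)} = 2 l$ ($A{\left(t,l \right)} = 2 \left(l + \left(-2 + 2\right)\right) = 2 \left(l + 0\right) = 2 l$)
$A{\left(-2,\frac{1}{P{\left(d{\left(6 \right)} \right)}} \right)} \left(-13266\right) = \frac{2}{8 + 6^{2}} \left(-13266\right) = \frac{2}{8 + 36} \left(-13266\right) = \frac{2}{44} \left(-13266\right) = 2 \cdot \frac{1}{44} \left(-13266\right) = \frac{1}{22} \left(-13266\right) = -603$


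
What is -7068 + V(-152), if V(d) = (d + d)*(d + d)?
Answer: 85348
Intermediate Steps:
V(d) = 4*d² (V(d) = (2*d)*(2*d) = 4*d²)
-7068 + V(-152) = -7068 + 4*(-152)² = -7068 + 4*23104 = -7068 + 92416 = 85348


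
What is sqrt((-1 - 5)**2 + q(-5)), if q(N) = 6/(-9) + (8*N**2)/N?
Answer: I*sqrt(42)/3 ≈ 2.1602*I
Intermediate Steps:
q(N) = -2/3 + 8*N (q(N) = 6*(-1/9) + 8*N = -2/3 + 8*N)
sqrt((-1 - 5)**2 + q(-5)) = sqrt((-1 - 5)**2 + (-2/3 + 8*(-5))) = sqrt((-6)**2 + (-2/3 - 40)) = sqrt(36 - 122/3) = sqrt(-14/3) = I*sqrt(42)/3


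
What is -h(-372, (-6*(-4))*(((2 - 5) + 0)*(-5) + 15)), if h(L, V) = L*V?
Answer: 267840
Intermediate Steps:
-h(-372, (-6*(-4))*(((2 - 5) + 0)*(-5) + 15)) = -(-372)*(-6*(-4))*(((2 - 5) + 0)*(-5) + 15) = -(-372)*24*((-3 + 0)*(-5) + 15) = -(-372)*24*(-3*(-5) + 15) = -(-372)*24*(15 + 15) = -(-372)*24*30 = -(-372)*720 = -1*(-267840) = 267840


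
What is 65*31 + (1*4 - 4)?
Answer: 2015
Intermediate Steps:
65*31 + (1*4 - 4) = 2015 + (4 - 4) = 2015 + 0 = 2015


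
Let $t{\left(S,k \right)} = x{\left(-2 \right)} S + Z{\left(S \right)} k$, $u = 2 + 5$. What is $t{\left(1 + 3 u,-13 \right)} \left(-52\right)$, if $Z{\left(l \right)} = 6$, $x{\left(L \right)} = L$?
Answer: $6344$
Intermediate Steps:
$u = 7$
$t{\left(S,k \right)} = - 2 S + 6 k$
$t{\left(1 + 3 u,-13 \right)} \left(-52\right) = \left(- 2 \left(1 + 3 \cdot 7\right) + 6 \left(-13\right)\right) \left(-52\right) = \left(- 2 \left(1 + 21\right) - 78\right) \left(-52\right) = \left(\left(-2\right) 22 - 78\right) \left(-52\right) = \left(-44 - 78\right) \left(-52\right) = \left(-122\right) \left(-52\right) = 6344$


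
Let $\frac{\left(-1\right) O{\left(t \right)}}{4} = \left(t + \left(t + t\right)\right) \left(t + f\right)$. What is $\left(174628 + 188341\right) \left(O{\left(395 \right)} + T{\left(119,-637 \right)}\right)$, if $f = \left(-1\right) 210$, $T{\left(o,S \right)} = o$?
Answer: $-318244322789$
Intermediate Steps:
$f = -210$
$O{\left(t \right)} = - 12 t \left(-210 + t\right)$ ($O{\left(t \right)} = - 4 \left(t + \left(t + t\right)\right) \left(t - 210\right) = - 4 \left(t + 2 t\right) \left(-210 + t\right) = - 4 \cdot 3 t \left(-210 + t\right) = - 12 t \left(-210 + t\right)$)
$\left(174628 + 188341\right) \left(O{\left(395 \right)} + T{\left(119,-637 \right)}\right) = \left(174628 + 188341\right) \left(12 \cdot 395 \left(210 - 395\right) + 119\right) = 362969 \left(12 \cdot 395 \left(210 - 395\right) + 119\right) = 362969 \left(12 \cdot 395 \left(-185\right) + 119\right) = 362969 \left(-876900 + 119\right) = 362969 \left(-876781\right) = -318244322789$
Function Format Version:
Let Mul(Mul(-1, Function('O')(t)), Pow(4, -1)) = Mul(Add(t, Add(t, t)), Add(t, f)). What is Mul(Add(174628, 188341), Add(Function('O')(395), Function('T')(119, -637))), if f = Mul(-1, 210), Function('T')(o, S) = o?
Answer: -318244322789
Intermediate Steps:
f = -210
Function('O')(t) = Mul(-12, t, Add(-210, t)) (Function('O')(t) = Mul(-4, Mul(Add(t, Add(t, t)), Add(t, -210))) = Mul(-4, Mul(Add(t, Mul(2, t)), Add(-210, t))) = Mul(-4, Mul(Mul(3, t), Add(-210, t))) = Mul(-4, Mul(3, t, Add(-210, t))) = Mul(-12, t, Add(-210, t)))
Mul(Add(174628, 188341), Add(Function('O')(395), Function('T')(119, -637))) = Mul(Add(174628, 188341), Add(Mul(12, 395, Add(210, Mul(-1, 395))), 119)) = Mul(362969, Add(Mul(12, 395, Add(210, -395)), 119)) = Mul(362969, Add(Mul(12, 395, -185), 119)) = Mul(362969, Add(-876900, 119)) = Mul(362969, -876781) = -318244322789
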